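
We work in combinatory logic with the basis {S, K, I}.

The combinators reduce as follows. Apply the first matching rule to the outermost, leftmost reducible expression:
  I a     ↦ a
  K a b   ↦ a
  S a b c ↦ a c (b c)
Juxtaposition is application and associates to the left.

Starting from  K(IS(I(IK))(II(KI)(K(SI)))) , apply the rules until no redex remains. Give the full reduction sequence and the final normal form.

Answer: normal form = K(SKI)  (in 6 steps)

Working:
  start: K(IS(I(IK))(II(KI)(K(SI))))
  →1  K(S(I(IK))(II(KI)(K(SI))))
  →2  K(S(IK)(II(KI)(K(SI))))
  →3  K(SK(II(KI)(K(SI))))
  →4  K(SK(I(KI)(K(SI))))
  →5  K(SK(KI(K(SI))))
  →6  K(SKI)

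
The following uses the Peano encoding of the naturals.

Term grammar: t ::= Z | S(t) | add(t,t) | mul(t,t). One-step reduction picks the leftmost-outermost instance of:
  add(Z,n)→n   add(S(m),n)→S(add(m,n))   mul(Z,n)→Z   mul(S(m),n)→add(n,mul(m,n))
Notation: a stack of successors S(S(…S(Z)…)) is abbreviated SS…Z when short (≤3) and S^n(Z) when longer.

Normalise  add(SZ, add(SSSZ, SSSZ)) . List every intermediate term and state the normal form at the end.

  start: add(SZ, add(SSSZ, SSSZ))
  →1  S(add(Z, add(SSSZ, SSSZ)))
  →2  S(add(SSSZ, SSSZ))
  →3  S(S(add(SSZ, SSSZ)))
  →4  S(S(S(add(SZ, SSSZ))))
  →5  S(S(S(S(add(Z, SSSZ)))))
  →6  S^7(Z)

Answer: normal form = S^7(Z)  (in 6 steps)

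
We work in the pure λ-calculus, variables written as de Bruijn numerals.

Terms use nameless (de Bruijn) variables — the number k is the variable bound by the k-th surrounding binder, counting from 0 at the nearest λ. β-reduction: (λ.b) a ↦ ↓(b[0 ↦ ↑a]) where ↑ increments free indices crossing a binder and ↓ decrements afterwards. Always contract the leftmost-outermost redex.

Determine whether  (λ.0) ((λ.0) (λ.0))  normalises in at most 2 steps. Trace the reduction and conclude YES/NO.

  start: (λ.0) ((λ.0) (λ.0))
  step 1: (λ.0) (λ.0)
  step 2: λ.0

Answer: YES — reaches normal form λ.0 in 2 ≤ 2 steps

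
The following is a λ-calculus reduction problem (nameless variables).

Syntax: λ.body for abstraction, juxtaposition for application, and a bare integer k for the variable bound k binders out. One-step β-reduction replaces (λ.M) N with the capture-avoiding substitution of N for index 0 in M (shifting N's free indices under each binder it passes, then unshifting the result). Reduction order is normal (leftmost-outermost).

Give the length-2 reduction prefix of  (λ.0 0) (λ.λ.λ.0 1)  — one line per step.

  start: (λ.0 0) (λ.λ.λ.0 1)
  step 1: (λ.λ.λ.0 1) (λ.λ.λ.0 1)
  step 2: λ.λ.0 1

Answer: after 2 steps: λ.λ.0 1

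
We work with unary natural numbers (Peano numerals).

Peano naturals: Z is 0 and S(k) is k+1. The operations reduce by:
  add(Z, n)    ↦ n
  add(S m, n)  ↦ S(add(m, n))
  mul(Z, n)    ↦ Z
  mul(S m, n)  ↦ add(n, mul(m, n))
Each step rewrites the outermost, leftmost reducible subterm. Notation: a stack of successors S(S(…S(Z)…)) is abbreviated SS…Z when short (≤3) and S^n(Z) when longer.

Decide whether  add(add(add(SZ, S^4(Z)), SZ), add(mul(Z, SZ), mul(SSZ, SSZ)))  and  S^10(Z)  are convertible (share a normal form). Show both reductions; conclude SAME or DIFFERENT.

Answer: SAME — A ⇓ S^10(Z), B ⇓ S^10(Z)

Derivation:
Term A:
  start: add(add(add(SZ, S^4(Z)), SZ), add(mul(Z, SZ), mul(SSZ, SSZ)))
  [1] add(add(S(add(Z, S^4(Z))), SZ), add(mul(Z, SZ), mul(SSZ, SSZ)))
  [2] add(S(add(add(Z, S^4(Z)), SZ)), add(mul(Z, SZ), mul(SSZ, SSZ)))
  [3] S(add(add(add(Z, S^4(Z)), SZ), add(mul(Z, SZ), mul(SSZ, SSZ))))
  [4] S(add(add(S^4(Z), SZ), add(mul(Z, SZ), mul(SSZ, SSZ))))
  [5] S(add(S(add(SSSZ, SZ)), add(mul(Z, SZ), mul(SSZ, SSZ))))
  [6] S(S(add(add(SSSZ, SZ), add(mul(Z, SZ), mul(SSZ, SSZ)))))
  [7] S(S(add(S(add(SSZ, SZ)), add(mul(Z, SZ), mul(SSZ, SSZ)))))
  [8] S(S(S(add(add(SSZ, SZ), add(mul(Z, SZ), mul(SSZ, SSZ))))))
  [9] S(S(S(add(S(add(SZ, SZ)), add(mul(Z, SZ), mul(SSZ, SSZ))))))
  [10] S(S(S(S(add(add(SZ, SZ), add(mul(Z, SZ), mul(SSZ, SSZ)))))))
  [11] S(S(S(S(add(S(add(Z, SZ)), add(mul(Z, SZ), mul(SSZ, SSZ)))))))
  [12] S(S(S(S(S(add(add(Z, SZ), add(mul(Z, SZ), mul(SSZ, SSZ))))))))
  [13] S(S(S(S(S(add(SZ, add(mul(Z, SZ), mul(SSZ, SSZ))))))))
  [14] S(S(S(S(S(S(add(Z, add(mul(Z, SZ), mul(SSZ, SSZ)))))))))
  [15] S(S(S(S(S(S(add(mul(Z, SZ), mul(SSZ, SSZ))))))))
  [16] S(S(S(S(S(S(add(Z, mul(SSZ, SSZ))))))))
  [17] S(S(S(S(S(S(mul(SSZ, SSZ)))))))
  [18] S(S(S(S(S(S(add(SSZ, mul(SZ, SSZ))))))))
  [19] S(S(S(S(S(S(S(add(SZ, mul(SZ, SSZ)))))))))
  [20] S(S(S(S(S(S(S(S(add(Z, mul(SZ, SSZ))))))))))
  [21] S(S(S(S(S(S(S(S(mul(SZ, SSZ)))))))))
  [22] S(S(S(S(S(S(S(S(add(SSZ, mul(Z, SSZ))))))))))
  [23] S(S(S(S(S(S(S(S(S(add(SZ, mul(Z, SSZ)))))))))))
  [24] S(S(S(S(S(S(S(S(S(S(add(Z, mul(Z, SSZ))))))))))))
  [25] S(S(S(S(S(S(S(S(S(S(mul(Z, SSZ)))))))))))
  [26] S^10(Z)

Term B:
  start: S^10(Z)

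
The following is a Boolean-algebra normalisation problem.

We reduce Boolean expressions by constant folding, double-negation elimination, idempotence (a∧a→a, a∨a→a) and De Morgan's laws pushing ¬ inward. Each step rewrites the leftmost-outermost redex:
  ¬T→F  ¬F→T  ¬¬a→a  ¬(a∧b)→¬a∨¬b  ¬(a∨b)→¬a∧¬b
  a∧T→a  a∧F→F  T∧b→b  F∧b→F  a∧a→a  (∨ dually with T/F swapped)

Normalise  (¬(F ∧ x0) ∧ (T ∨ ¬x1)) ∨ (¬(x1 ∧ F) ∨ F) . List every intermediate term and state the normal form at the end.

Answer: normal form = T  (in 6 steps)

Reduction:
  start: (¬(F ∧ x0) ∧ (T ∨ ¬x1)) ∨ (¬(x1 ∧ F) ∨ F)
  [1] ((¬F ∨ ¬x0) ∧ (T ∨ ¬x1)) ∨ (¬(x1 ∧ F) ∨ F)
  [2] ((T ∨ ¬x0) ∧ (T ∨ ¬x1)) ∨ (¬(x1 ∧ F) ∨ F)
  [3] (T ∧ (T ∨ ¬x1)) ∨ (¬(x1 ∧ F) ∨ F)
  [4] (T ∨ ¬x1) ∨ (¬(x1 ∧ F) ∨ F)
  [5] T ∨ (¬(x1 ∧ F) ∨ F)
  [6] T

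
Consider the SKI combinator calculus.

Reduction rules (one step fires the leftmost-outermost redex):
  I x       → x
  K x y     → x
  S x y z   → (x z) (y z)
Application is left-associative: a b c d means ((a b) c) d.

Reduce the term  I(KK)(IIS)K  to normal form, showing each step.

  start: I(KK)(IIS)K
  [1] KK(IIS)K
  [2] KK

Answer: normal form = KK  (in 2 steps)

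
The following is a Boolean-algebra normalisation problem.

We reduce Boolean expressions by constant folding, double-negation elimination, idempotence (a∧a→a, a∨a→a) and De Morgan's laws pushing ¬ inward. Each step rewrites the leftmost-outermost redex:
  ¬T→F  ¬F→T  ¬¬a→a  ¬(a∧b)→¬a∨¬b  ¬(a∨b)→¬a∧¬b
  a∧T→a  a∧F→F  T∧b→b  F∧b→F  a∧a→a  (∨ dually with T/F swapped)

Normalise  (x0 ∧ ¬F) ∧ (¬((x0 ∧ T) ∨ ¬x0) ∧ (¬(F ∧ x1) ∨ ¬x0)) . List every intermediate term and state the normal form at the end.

Answer: normal form = x0 ∧ (¬x0 ∧ x0)  (in 12 steps)

Working:
  start: (x0 ∧ ¬F) ∧ (¬((x0 ∧ T) ∨ ¬x0) ∧ (¬(F ∧ x1) ∨ ¬x0))
  →1  (x0 ∧ T) ∧ (¬((x0 ∧ T) ∨ ¬x0) ∧ (¬(F ∧ x1) ∨ ¬x0))
  →2  x0 ∧ (¬((x0 ∧ T) ∨ ¬x0) ∧ (¬(F ∧ x1) ∨ ¬x0))
  →3  x0 ∧ ((¬(x0 ∧ T) ∧ ¬¬x0) ∧ (¬(F ∧ x1) ∨ ¬x0))
  →4  x0 ∧ (((¬x0 ∨ ¬T) ∧ ¬¬x0) ∧ (¬(F ∧ x1) ∨ ¬x0))
  →5  x0 ∧ (((¬x0 ∨ F) ∧ ¬¬x0) ∧ (¬(F ∧ x1) ∨ ¬x0))
  →6  x0 ∧ ((¬x0 ∧ ¬¬x0) ∧ (¬(F ∧ x1) ∨ ¬x0))
  →7  x0 ∧ ((¬x0 ∧ x0) ∧ (¬(F ∧ x1) ∨ ¬x0))
  →8  x0 ∧ ((¬x0 ∧ x0) ∧ ((¬F ∨ ¬x1) ∨ ¬x0))
  →9  x0 ∧ ((¬x0 ∧ x0) ∧ ((T ∨ ¬x1) ∨ ¬x0))
  →10  x0 ∧ ((¬x0 ∧ x0) ∧ (T ∨ ¬x0))
  →11  x0 ∧ ((¬x0 ∧ x0) ∧ T)
  →12  x0 ∧ (¬x0 ∧ x0)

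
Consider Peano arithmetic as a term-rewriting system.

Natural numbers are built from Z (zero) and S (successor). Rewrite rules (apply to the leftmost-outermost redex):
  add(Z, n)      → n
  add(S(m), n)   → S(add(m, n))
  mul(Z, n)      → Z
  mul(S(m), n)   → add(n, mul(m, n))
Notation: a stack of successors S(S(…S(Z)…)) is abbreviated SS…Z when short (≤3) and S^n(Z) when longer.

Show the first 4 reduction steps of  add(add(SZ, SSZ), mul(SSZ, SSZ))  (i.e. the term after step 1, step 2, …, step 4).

  start: add(add(SZ, SSZ), mul(SSZ, SSZ))
  step 1: add(S(add(Z, SSZ)), mul(SSZ, SSZ))
  step 2: S(add(add(Z, SSZ), mul(SSZ, SSZ)))
  step 3: S(add(SSZ, mul(SSZ, SSZ)))
  step 4: S(S(add(SZ, mul(SSZ, SSZ))))

Answer: after 4 steps: S(S(add(SZ, mul(SSZ, SSZ))))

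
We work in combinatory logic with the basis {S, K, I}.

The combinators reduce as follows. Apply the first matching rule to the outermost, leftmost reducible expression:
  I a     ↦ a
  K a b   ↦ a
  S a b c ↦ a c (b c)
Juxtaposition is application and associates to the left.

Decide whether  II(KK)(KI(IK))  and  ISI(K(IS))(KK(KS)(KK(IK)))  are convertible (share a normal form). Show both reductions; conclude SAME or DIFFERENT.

Term A:
  start: II(KK)(KI(IK))
  →1  I(KK)(KI(IK))
  →2  KK(KI(IK))
  →3  K

Term B:
  start: ISI(K(IS))(KK(KS)(KK(IK)))
  →1  SI(K(IS))(KK(KS)(KK(IK)))
  →2  I(KK(KS)(KK(IK)))(K(IS)(KK(KS)(KK(IK))))
  →3  KK(KS)(KK(IK))(K(IS)(KK(KS)(KK(IK))))
  →4  K(KK(IK))(K(IS)(KK(KS)(KK(IK))))
  →5  KK(IK)
  →6  K

Answer: SAME — A ⇓ K, B ⇓ K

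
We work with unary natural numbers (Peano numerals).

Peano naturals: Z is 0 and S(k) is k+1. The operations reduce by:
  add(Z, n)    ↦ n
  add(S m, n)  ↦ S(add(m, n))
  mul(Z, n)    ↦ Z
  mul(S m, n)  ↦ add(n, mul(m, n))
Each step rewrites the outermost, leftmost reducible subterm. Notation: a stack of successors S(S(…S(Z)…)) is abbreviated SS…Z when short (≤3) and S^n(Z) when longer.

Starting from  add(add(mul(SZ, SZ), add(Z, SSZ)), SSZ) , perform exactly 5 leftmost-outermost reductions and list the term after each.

Answer: after 5 steps: S(add(add(mul(Z, SZ), add(Z, SSZ)), SSZ))

Derivation:
  start: add(add(mul(SZ, SZ), add(Z, SSZ)), SSZ)
  step 1: add(add(add(SZ, mul(Z, SZ)), add(Z, SSZ)), SSZ)
  step 2: add(add(S(add(Z, mul(Z, SZ))), add(Z, SSZ)), SSZ)
  step 3: add(S(add(add(Z, mul(Z, SZ)), add(Z, SSZ))), SSZ)
  step 4: S(add(add(add(Z, mul(Z, SZ)), add(Z, SSZ)), SSZ))
  step 5: S(add(add(mul(Z, SZ), add(Z, SSZ)), SSZ))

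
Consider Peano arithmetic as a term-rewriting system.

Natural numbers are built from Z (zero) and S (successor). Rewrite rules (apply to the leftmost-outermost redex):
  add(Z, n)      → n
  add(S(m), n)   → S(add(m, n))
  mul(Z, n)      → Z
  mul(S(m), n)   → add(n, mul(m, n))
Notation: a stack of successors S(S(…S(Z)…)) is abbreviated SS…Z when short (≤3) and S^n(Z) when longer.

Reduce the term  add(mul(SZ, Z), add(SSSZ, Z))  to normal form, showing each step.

  start: add(mul(SZ, Z), add(SSSZ, Z))
  step 1: add(add(Z, mul(Z, Z)), add(SSSZ, Z))
  step 2: add(mul(Z, Z), add(SSSZ, Z))
  step 3: add(Z, add(SSSZ, Z))
  step 4: add(SSSZ, Z)
  step 5: S(add(SSZ, Z))
  step 6: S(S(add(SZ, Z)))
  step 7: S(S(S(add(Z, Z))))
  step 8: SSSZ

Answer: normal form = SSSZ  (in 8 steps)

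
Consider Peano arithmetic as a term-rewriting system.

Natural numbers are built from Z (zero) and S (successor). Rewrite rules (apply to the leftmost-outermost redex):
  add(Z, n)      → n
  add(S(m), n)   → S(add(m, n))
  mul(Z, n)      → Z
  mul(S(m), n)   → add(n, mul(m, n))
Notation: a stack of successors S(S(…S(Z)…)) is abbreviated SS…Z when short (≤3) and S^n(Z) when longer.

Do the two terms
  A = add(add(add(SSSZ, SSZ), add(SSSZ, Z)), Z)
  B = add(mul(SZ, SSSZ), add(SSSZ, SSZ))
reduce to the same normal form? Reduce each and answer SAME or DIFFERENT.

Term A:
  start: add(add(add(SSSZ, SSZ), add(SSSZ, Z)), Z)
  [1] add(add(S(add(SSZ, SSZ)), add(SSSZ, Z)), Z)
  [2] add(S(add(add(SSZ, SSZ), add(SSSZ, Z))), Z)
  [3] S(add(add(add(SSZ, SSZ), add(SSSZ, Z)), Z))
  [4] S(add(add(S(add(SZ, SSZ)), add(SSSZ, Z)), Z))
  [5] S(add(S(add(add(SZ, SSZ), add(SSSZ, Z))), Z))
  [6] S(S(add(add(add(SZ, SSZ), add(SSSZ, Z)), Z)))
  [7] S(S(add(add(S(add(Z, SSZ)), add(SSSZ, Z)), Z)))
  [8] S(S(add(S(add(add(Z, SSZ), add(SSSZ, Z))), Z)))
  [9] S(S(S(add(add(add(Z, SSZ), add(SSSZ, Z)), Z))))
  [10] S(S(S(add(add(SSZ, add(SSSZ, Z)), Z))))
  [11] S(S(S(add(S(add(SZ, add(SSSZ, Z))), Z))))
  [12] S(S(S(S(add(add(SZ, add(SSSZ, Z)), Z)))))
  [13] S(S(S(S(add(S(add(Z, add(SSSZ, Z))), Z)))))
  [14] S(S(S(S(S(add(add(Z, add(SSSZ, Z)), Z))))))
  [15] S(S(S(S(S(add(add(SSSZ, Z), Z))))))
  [16] S(S(S(S(S(add(S(add(SSZ, Z)), Z))))))
  [17] S(S(S(S(S(S(add(add(SSZ, Z), Z)))))))
  [18] S(S(S(S(S(S(add(S(add(SZ, Z)), Z)))))))
  [19] S(S(S(S(S(S(S(add(add(SZ, Z), Z))))))))
  [20] S(S(S(S(S(S(S(add(S(add(Z, Z)), Z))))))))
  [21] S(S(S(S(S(S(S(S(add(add(Z, Z), Z)))))))))
  [22] S(S(S(S(S(S(S(S(add(Z, Z)))))))))
  [23] S^8(Z)

Term B:
  start: add(mul(SZ, SSSZ), add(SSSZ, SSZ))
  [1] add(add(SSSZ, mul(Z, SSSZ)), add(SSSZ, SSZ))
  [2] add(S(add(SSZ, mul(Z, SSSZ))), add(SSSZ, SSZ))
  [3] S(add(add(SSZ, mul(Z, SSSZ)), add(SSSZ, SSZ)))
  [4] S(add(S(add(SZ, mul(Z, SSSZ))), add(SSSZ, SSZ)))
  [5] S(S(add(add(SZ, mul(Z, SSSZ)), add(SSSZ, SSZ))))
  [6] S(S(add(S(add(Z, mul(Z, SSSZ))), add(SSSZ, SSZ))))
  [7] S(S(S(add(add(Z, mul(Z, SSSZ)), add(SSSZ, SSZ)))))
  [8] S(S(S(add(mul(Z, SSSZ), add(SSSZ, SSZ)))))
  [9] S(S(S(add(Z, add(SSSZ, SSZ)))))
  [10] S(S(S(add(SSSZ, SSZ))))
  [11] S(S(S(S(add(SSZ, SSZ)))))
  [12] S(S(S(S(S(add(SZ, SSZ))))))
  [13] S(S(S(S(S(S(add(Z, SSZ)))))))
  [14] S^8(Z)

Answer: SAME — A ⇓ S^8(Z), B ⇓ S^8(Z)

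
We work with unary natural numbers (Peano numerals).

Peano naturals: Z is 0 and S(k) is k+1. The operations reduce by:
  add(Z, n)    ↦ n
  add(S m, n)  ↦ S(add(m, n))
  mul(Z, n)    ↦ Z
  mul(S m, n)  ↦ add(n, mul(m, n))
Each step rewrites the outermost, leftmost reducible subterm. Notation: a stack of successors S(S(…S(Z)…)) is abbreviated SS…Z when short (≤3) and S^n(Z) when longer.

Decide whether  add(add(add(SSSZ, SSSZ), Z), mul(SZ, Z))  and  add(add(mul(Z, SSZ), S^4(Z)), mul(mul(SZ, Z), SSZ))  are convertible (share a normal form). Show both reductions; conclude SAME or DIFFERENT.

Answer: DIFFERENT — A ⇓ S^6(Z), B ⇓ S^4(Z)

Working:
Term A:
  start: add(add(add(SSSZ, SSSZ), Z), mul(SZ, Z))
  →1  add(add(S(add(SSZ, SSSZ)), Z), mul(SZ, Z))
  →2  add(S(add(add(SSZ, SSSZ), Z)), mul(SZ, Z))
  →3  S(add(add(add(SSZ, SSSZ), Z), mul(SZ, Z)))
  →4  S(add(add(S(add(SZ, SSSZ)), Z), mul(SZ, Z)))
  →5  S(add(S(add(add(SZ, SSSZ), Z)), mul(SZ, Z)))
  →6  S(S(add(add(add(SZ, SSSZ), Z), mul(SZ, Z))))
  →7  S(S(add(add(S(add(Z, SSSZ)), Z), mul(SZ, Z))))
  →8  S(S(add(S(add(add(Z, SSSZ), Z)), mul(SZ, Z))))
  →9  S(S(S(add(add(add(Z, SSSZ), Z), mul(SZ, Z)))))
  →10  S(S(S(add(add(SSSZ, Z), mul(SZ, Z)))))
  →11  S(S(S(add(S(add(SSZ, Z)), mul(SZ, Z)))))
  →12  S(S(S(S(add(add(SSZ, Z), mul(SZ, Z))))))
  →13  S(S(S(S(add(S(add(SZ, Z)), mul(SZ, Z))))))
  →14  S(S(S(S(S(add(add(SZ, Z), mul(SZ, Z)))))))
  →15  S(S(S(S(S(add(S(add(Z, Z)), mul(SZ, Z)))))))
  →16  S(S(S(S(S(S(add(add(Z, Z), mul(SZ, Z))))))))
  →17  S(S(S(S(S(S(add(Z, mul(SZ, Z))))))))
  →18  S(S(S(S(S(S(mul(SZ, Z)))))))
  →19  S(S(S(S(S(S(add(Z, mul(Z, Z))))))))
  →20  S(S(S(S(S(S(mul(Z, Z)))))))
  →21  S^6(Z)

Term B:
  start: add(add(mul(Z, SSZ), S^4(Z)), mul(mul(SZ, Z), SSZ))
  →1  add(add(Z, S^4(Z)), mul(mul(SZ, Z), SSZ))
  →2  add(S^4(Z), mul(mul(SZ, Z), SSZ))
  →3  S(add(SSSZ, mul(mul(SZ, Z), SSZ)))
  →4  S(S(add(SSZ, mul(mul(SZ, Z), SSZ))))
  →5  S(S(S(add(SZ, mul(mul(SZ, Z), SSZ)))))
  →6  S(S(S(S(add(Z, mul(mul(SZ, Z), SSZ))))))
  →7  S(S(S(S(mul(mul(SZ, Z), SSZ)))))
  →8  S(S(S(S(mul(add(Z, mul(Z, Z)), SSZ)))))
  →9  S(S(S(S(mul(mul(Z, Z), SSZ)))))
  →10  S(S(S(S(mul(Z, SSZ)))))
  →11  S^4(Z)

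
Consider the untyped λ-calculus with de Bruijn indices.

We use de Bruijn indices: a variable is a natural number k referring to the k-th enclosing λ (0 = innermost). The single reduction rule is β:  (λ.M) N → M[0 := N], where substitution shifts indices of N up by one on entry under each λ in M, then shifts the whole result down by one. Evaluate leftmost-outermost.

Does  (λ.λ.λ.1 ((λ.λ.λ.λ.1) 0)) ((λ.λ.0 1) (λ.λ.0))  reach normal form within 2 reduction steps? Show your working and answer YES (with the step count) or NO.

  start: (λ.λ.λ.1 ((λ.λ.λ.λ.1) 0)) ((λ.λ.0 1) (λ.λ.0))
  [1] λ.λ.1 ((λ.λ.λ.λ.1) 0)
  [2] λ.λ.1 (λ.λ.λ.1)

Answer: YES — reaches normal form λ.λ.1 (λ.λ.λ.1) in 2 ≤ 2 steps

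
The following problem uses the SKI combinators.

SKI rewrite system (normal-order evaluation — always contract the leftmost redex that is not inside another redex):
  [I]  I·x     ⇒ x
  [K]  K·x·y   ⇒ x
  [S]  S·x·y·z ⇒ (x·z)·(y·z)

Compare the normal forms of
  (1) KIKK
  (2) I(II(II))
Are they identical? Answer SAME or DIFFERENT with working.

Term A:
  start: KIKK
  step 1: IK
  step 2: K

Term B:
  start: I(II(II))
  step 1: II(II)
  step 2: I(II)
  step 3: II
  step 4: I

Answer: DIFFERENT — A ⇓ K, B ⇓ I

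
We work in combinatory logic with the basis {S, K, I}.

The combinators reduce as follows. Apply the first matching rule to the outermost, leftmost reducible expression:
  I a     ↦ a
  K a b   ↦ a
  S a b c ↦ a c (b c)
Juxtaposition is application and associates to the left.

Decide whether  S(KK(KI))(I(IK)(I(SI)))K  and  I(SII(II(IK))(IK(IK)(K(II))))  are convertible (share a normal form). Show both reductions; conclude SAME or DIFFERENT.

Answer: SAME — A ⇓ K, B ⇓ K

Working:
Term A:
  start: S(KK(KI))(I(IK)(I(SI)))K
  step 1: KK(KI)K(I(IK)(I(SI))K)
  step 2: KK(I(IK)(I(SI))K)
  step 3: K

Term B:
  start: I(SII(II(IK))(IK(IK)(K(II))))
  step 1: SII(II(IK))(IK(IK)(K(II)))
  step 2: I(II(IK))(I(II(IK)))(IK(IK)(K(II)))
  step 3: II(IK)(I(II(IK)))(IK(IK)(K(II)))
  step 4: I(IK)(I(II(IK)))(IK(IK)(K(II)))
  step 5: IK(I(II(IK)))(IK(IK)(K(II)))
  step 6: K(I(II(IK)))(IK(IK)(K(II)))
  step 7: I(II(IK))
  step 8: II(IK)
  step 9: I(IK)
  step 10: IK
  step 11: K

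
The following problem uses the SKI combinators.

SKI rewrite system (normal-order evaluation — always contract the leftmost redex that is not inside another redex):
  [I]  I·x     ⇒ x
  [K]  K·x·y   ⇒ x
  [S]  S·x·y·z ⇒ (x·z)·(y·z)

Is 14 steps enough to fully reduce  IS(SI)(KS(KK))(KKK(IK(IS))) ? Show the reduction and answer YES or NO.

Answer: YES — reaches normal form S(K(KS))(KS) in 12 ≤ 14 steps

Reduction:
  start: IS(SI)(KS(KK))(KKK(IK(IS)))
  →1  S(SI)(KS(KK))(KKK(IK(IS)))
  →2  SI(KKK(IK(IS)))(KS(KK)(KKK(IK(IS))))
  →3  I(KS(KK)(KKK(IK(IS))))(KKK(IK(IS))(KS(KK)(KKK(IK(IS)))))
  →4  KS(KK)(KKK(IK(IS)))(KKK(IK(IS))(KS(KK)(KKK(IK(IS)))))
  →5  S(KKK(IK(IS)))(KKK(IK(IS))(KS(KK)(KKK(IK(IS)))))
  →6  S(K(IK(IS)))(KKK(IK(IS))(KS(KK)(KKK(IK(IS)))))
  →7  S(K(K(IS)))(KKK(IK(IS))(KS(KK)(KKK(IK(IS)))))
  →8  S(K(KS))(KKK(IK(IS))(KS(KK)(KKK(IK(IS)))))
  →9  S(K(KS))(K(IK(IS))(KS(KK)(KKK(IK(IS)))))
  →10  S(K(KS))(IK(IS))
  →11  S(K(KS))(K(IS))
  →12  S(K(KS))(KS)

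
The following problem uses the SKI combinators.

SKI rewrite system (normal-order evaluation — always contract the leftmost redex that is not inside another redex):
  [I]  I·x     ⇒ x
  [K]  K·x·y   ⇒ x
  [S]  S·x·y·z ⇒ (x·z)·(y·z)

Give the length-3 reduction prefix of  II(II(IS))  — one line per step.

Answer: after 3 steps: I(IS)

Working:
  start: II(II(IS))
  →1  I(II(IS))
  →2  II(IS)
  →3  I(IS)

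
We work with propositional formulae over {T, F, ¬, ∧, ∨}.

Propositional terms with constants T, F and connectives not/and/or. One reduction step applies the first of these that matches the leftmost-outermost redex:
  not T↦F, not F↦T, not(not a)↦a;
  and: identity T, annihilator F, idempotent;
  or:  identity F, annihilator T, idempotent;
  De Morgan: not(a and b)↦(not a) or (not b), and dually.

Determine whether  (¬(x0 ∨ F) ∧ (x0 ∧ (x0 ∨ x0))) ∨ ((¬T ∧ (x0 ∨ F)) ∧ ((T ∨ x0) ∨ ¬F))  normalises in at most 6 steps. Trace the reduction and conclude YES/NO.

  start: (¬(x0 ∨ F) ∧ (x0 ∧ (x0 ∨ x0))) ∨ ((¬T ∧ (x0 ∨ F)) ∧ ((T ∨ x0) ∨ ¬F))
  step 1: ((¬x0 ∧ ¬F) ∧ (x0 ∧ (x0 ∨ x0))) ∨ ((¬T ∧ (x0 ∨ F)) ∧ ((T ∨ x0) ∨ ¬F))
  step 2: ((¬x0 ∧ T) ∧ (x0 ∧ (x0 ∨ x0))) ∨ ((¬T ∧ (x0 ∨ F)) ∧ ((T ∨ x0) ∨ ¬F))
  step 3: (¬x0 ∧ (x0 ∧ (x0 ∨ x0))) ∨ ((¬T ∧ (x0 ∨ F)) ∧ ((T ∨ x0) ∨ ¬F))
  step 4: (¬x0 ∧ (x0 ∧ x0)) ∨ ((¬T ∧ (x0 ∨ F)) ∧ ((T ∨ x0) ∨ ¬F))
  step 5: (¬x0 ∧ x0) ∨ ((¬T ∧ (x0 ∨ F)) ∧ ((T ∨ x0) ∨ ¬F))
  step 6: (¬x0 ∧ x0) ∨ ((F ∧ (x0 ∨ F)) ∧ ((T ∨ x0) ∨ ¬F))

Answer: NO — after 6 steps the term is (¬x0 ∧ x0) ∨ ((F ∧ (x0 ∨ F)) ∧ ((T ∨ x0) ∨ ¬F)), not yet normal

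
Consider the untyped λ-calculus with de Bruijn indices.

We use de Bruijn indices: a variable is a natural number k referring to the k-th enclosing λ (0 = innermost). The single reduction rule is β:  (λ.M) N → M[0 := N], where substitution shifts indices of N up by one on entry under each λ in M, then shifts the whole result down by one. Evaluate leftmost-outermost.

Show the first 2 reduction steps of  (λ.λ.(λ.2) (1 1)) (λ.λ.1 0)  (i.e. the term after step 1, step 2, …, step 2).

Answer: after 2 steps: λ.λ.λ.1 0

Reduction:
  start: (λ.λ.(λ.2) (1 1)) (λ.λ.1 0)
  →1  λ.(λ.λ.λ.1 0) ((λ.λ.1 0) (λ.λ.1 0))
  →2  λ.λ.λ.1 0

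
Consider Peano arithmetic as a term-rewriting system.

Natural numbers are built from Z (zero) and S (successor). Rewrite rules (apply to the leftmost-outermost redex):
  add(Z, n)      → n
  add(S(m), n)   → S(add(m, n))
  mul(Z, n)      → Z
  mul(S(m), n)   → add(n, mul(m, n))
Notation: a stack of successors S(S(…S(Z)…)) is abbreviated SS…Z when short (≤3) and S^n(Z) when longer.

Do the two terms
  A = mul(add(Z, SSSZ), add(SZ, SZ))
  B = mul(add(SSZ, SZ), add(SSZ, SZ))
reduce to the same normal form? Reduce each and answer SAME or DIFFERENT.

Term A:
  start: mul(add(Z, SSSZ), add(SZ, SZ))
  [1] mul(SSSZ, add(SZ, SZ))
  [2] add(add(SZ, SZ), mul(SSZ, add(SZ, SZ)))
  [3] add(S(add(Z, SZ)), mul(SSZ, add(SZ, SZ)))
  [4] S(add(add(Z, SZ), mul(SSZ, add(SZ, SZ))))
  [5] S(add(SZ, mul(SSZ, add(SZ, SZ))))
  [6] S(S(add(Z, mul(SSZ, add(SZ, SZ)))))
  [7] S(S(mul(SSZ, add(SZ, SZ))))
  [8] S(S(add(add(SZ, SZ), mul(SZ, add(SZ, SZ)))))
  [9] S(S(add(S(add(Z, SZ)), mul(SZ, add(SZ, SZ)))))
  [10] S(S(S(add(add(Z, SZ), mul(SZ, add(SZ, SZ))))))
  [11] S(S(S(add(SZ, mul(SZ, add(SZ, SZ))))))
  [12] S(S(S(S(add(Z, mul(SZ, add(SZ, SZ)))))))
  [13] S(S(S(S(mul(SZ, add(SZ, SZ))))))
  [14] S(S(S(S(add(add(SZ, SZ), mul(Z, add(SZ, SZ)))))))
  [15] S(S(S(S(add(S(add(Z, SZ)), mul(Z, add(SZ, SZ)))))))
  [16] S(S(S(S(S(add(add(Z, SZ), mul(Z, add(SZ, SZ))))))))
  [17] S(S(S(S(S(add(SZ, mul(Z, add(SZ, SZ))))))))
  [18] S(S(S(S(S(S(add(Z, mul(Z, add(SZ, SZ)))))))))
  [19] S(S(S(S(S(S(mul(Z, add(SZ, SZ))))))))
  [20] S^6(Z)

Term B:
  start: mul(add(SSZ, SZ), add(SSZ, SZ))
  [1] mul(S(add(SZ, SZ)), add(SSZ, SZ))
  [2] add(add(SSZ, SZ), mul(add(SZ, SZ), add(SSZ, SZ)))
  [3] add(S(add(SZ, SZ)), mul(add(SZ, SZ), add(SSZ, SZ)))
  [4] S(add(add(SZ, SZ), mul(add(SZ, SZ), add(SSZ, SZ))))
  [5] S(add(S(add(Z, SZ)), mul(add(SZ, SZ), add(SSZ, SZ))))
  [6] S(S(add(add(Z, SZ), mul(add(SZ, SZ), add(SSZ, SZ)))))
  [7] S(S(add(SZ, mul(add(SZ, SZ), add(SSZ, SZ)))))
  [8] S(S(S(add(Z, mul(add(SZ, SZ), add(SSZ, SZ))))))
  [9] S(S(S(mul(add(SZ, SZ), add(SSZ, SZ)))))
  [10] S(S(S(mul(S(add(Z, SZ)), add(SSZ, SZ)))))
  [11] S(S(S(add(add(SSZ, SZ), mul(add(Z, SZ), add(SSZ, SZ))))))
  [12] S(S(S(add(S(add(SZ, SZ)), mul(add(Z, SZ), add(SSZ, SZ))))))
  [13] S(S(S(S(add(add(SZ, SZ), mul(add(Z, SZ), add(SSZ, SZ)))))))
  [14] S(S(S(S(add(S(add(Z, SZ)), mul(add(Z, SZ), add(SSZ, SZ)))))))
  [15] S(S(S(S(S(add(add(Z, SZ), mul(add(Z, SZ), add(SSZ, SZ))))))))
  [16] S(S(S(S(S(add(SZ, mul(add(Z, SZ), add(SSZ, SZ))))))))
  [17] S(S(S(S(S(S(add(Z, mul(add(Z, SZ), add(SSZ, SZ)))))))))
  [18] S(S(S(S(S(S(mul(add(Z, SZ), add(SSZ, SZ))))))))
  [19] S(S(S(S(S(S(mul(SZ, add(SSZ, SZ))))))))
  [20] S(S(S(S(S(S(add(add(SSZ, SZ), mul(Z, add(SSZ, SZ)))))))))
  [21] S(S(S(S(S(S(add(S(add(SZ, SZ)), mul(Z, add(SSZ, SZ)))))))))
  [22] S(S(S(S(S(S(S(add(add(SZ, SZ), mul(Z, add(SSZ, SZ))))))))))
  [23] S(S(S(S(S(S(S(add(S(add(Z, SZ)), mul(Z, add(SSZ, SZ))))))))))
  [24] S(S(S(S(S(S(S(S(add(add(Z, SZ), mul(Z, add(SSZ, SZ)))))))))))
  [25] S(S(S(S(S(S(S(S(add(SZ, mul(Z, add(SSZ, SZ)))))))))))
  [26] S(S(S(S(S(S(S(S(S(add(Z, mul(Z, add(SSZ, SZ))))))))))))
  [27] S(S(S(S(S(S(S(S(S(mul(Z, add(SSZ, SZ)))))))))))
  [28] S^9(Z)

Answer: DIFFERENT — A ⇓ S^6(Z), B ⇓ S^9(Z)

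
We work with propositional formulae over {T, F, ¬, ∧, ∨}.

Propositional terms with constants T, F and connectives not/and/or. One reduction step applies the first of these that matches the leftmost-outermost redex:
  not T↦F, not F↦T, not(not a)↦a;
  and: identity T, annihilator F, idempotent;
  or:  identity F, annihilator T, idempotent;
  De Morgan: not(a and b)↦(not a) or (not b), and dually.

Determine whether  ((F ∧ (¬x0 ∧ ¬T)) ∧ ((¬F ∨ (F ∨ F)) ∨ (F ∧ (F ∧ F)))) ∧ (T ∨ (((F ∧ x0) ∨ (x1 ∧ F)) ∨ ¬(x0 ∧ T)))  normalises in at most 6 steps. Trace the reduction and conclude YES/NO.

  start: ((F ∧ (¬x0 ∧ ¬T)) ∧ ((¬F ∨ (F ∨ F)) ∨ (F ∧ (F ∧ F)))) ∧ (T ∨ (((F ∧ x0) ∨ (x1 ∧ F)) ∨ ¬(x0 ∧ T)))
  →1  (F ∧ ((¬F ∨ (F ∨ F)) ∨ (F ∧ (F ∧ F)))) ∧ (T ∨ (((F ∧ x0) ∨ (x1 ∧ F)) ∨ ¬(x0 ∧ T)))
  →2  F ∧ (T ∨ (((F ∧ x0) ∨ (x1 ∧ F)) ∨ ¬(x0 ∧ T)))
  →3  F

Answer: YES — reaches normal form F in 3 ≤ 6 steps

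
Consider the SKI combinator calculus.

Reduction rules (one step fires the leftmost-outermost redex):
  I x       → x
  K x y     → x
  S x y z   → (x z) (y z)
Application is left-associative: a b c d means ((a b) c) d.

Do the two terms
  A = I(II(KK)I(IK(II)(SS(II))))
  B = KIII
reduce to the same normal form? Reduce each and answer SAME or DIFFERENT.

Term A:
  start: I(II(KK)I(IK(II)(SS(II))))
  step 1: II(KK)I(IK(II)(SS(II)))
  step 2: I(KK)I(IK(II)(SS(II)))
  step 3: KKI(IK(II)(SS(II)))
  step 4: K(IK(II)(SS(II)))
  step 5: K(K(II)(SS(II)))
  step 6: K(II)
  step 7: KI

Term B:
  start: KIII
  step 1: II
  step 2: I

Answer: DIFFERENT — A ⇓ KI, B ⇓ I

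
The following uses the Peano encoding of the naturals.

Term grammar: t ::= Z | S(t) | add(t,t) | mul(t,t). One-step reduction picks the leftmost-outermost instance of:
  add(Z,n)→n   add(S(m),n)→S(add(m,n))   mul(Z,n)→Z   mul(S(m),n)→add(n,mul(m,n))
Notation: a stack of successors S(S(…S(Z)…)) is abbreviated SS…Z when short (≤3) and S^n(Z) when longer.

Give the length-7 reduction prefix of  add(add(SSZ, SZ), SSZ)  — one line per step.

  start: add(add(SSZ, SZ), SSZ)
  [1] add(S(add(SZ, SZ)), SSZ)
  [2] S(add(add(SZ, SZ), SSZ))
  [3] S(add(S(add(Z, SZ)), SSZ))
  [4] S(S(add(add(Z, SZ), SSZ)))
  [5] S(S(add(SZ, SSZ)))
  [6] S(S(S(add(Z, SSZ))))
  [7] S^5(Z)

Answer: after 7 steps: S^5(Z)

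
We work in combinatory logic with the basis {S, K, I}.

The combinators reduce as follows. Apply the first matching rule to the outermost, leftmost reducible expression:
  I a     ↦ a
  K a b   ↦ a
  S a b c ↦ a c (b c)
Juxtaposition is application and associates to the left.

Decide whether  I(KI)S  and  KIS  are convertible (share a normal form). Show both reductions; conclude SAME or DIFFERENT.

Term A:
  start: I(KI)S
  →1  KIS
  →2  I

Term B:
  start: KIS
  →1  I

Answer: SAME — A ⇓ I, B ⇓ I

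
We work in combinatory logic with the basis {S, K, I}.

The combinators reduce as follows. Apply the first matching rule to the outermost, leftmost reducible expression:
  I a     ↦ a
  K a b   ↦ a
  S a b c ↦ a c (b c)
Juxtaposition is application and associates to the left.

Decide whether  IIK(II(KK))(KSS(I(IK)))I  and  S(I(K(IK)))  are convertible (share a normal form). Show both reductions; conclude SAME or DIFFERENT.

Term A:
  start: IIK(II(KK))(KSS(I(IK)))I
  [1] IK(II(KK))(KSS(I(IK)))I
  [2] K(II(KK))(KSS(I(IK)))I
  [3] II(KK)I
  [4] I(KK)I
  [5] KKI
  [6] K

Term B:
  start: S(I(K(IK)))
  [1] S(K(IK))
  [2] S(KK)

Answer: DIFFERENT — A ⇓ K, B ⇓ S(KK)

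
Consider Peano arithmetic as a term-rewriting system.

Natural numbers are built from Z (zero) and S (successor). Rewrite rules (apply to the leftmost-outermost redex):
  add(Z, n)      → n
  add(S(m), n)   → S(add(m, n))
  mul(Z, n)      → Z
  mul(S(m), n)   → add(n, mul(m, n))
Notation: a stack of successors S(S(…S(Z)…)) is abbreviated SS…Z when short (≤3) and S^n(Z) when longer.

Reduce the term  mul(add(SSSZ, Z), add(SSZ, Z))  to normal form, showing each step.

  start: mul(add(SSSZ, Z), add(SSZ, Z))
  step 1: mul(S(add(SSZ, Z)), add(SSZ, Z))
  step 2: add(add(SSZ, Z), mul(add(SSZ, Z), add(SSZ, Z)))
  step 3: add(S(add(SZ, Z)), mul(add(SSZ, Z), add(SSZ, Z)))
  step 4: S(add(add(SZ, Z), mul(add(SSZ, Z), add(SSZ, Z))))
  step 5: S(add(S(add(Z, Z)), mul(add(SSZ, Z), add(SSZ, Z))))
  step 6: S(S(add(add(Z, Z), mul(add(SSZ, Z), add(SSZ, Z)))))
  step 7: S(S(add(Z, mul(add(SSZ, Z), add(SSZ, Z)))))
  step 8: S(S(mul(add(SSZ, Z), add(SSZ, Z))))
  step 9: S(S(mul(S(add(SZ, Z)), add(SSZ, Z))))
  step 10: S(S(add(add(SSZ, Z), mul(add(SZ, Z), add(SSZ, Z)))))
  step 11: S(S(add(S(add(SZ, Z)), mul(add(SZ, Z), add(SSZ, Z)))))
  step 12: S(S(S(add(add(SZ, Z), mul(add(SZ, Z), add(SSZ, Z))))))
  step 13: S(S(S(add(S(add(Z, Z)), mul(add(SZ, Z), add(SSZ, Z))))))
  step 14: S(S(S(S(add(add(Z, Z), mul(add(SZ, Z), add(SSZ, Z)))))))
  step 15: S(S(S(S(add(Z, mul(add(SZ, Z), add(SSZ, Z)))))))
  step 16: S(S(S(S(mul(add(SZ, Z), add(SSZ, Z))))))
  step 17: S(S(S(S(mul(S(add(Z, Z)), add(SSZ, Z))))))
  step 18: S(S(S(S(add(add(SSZ, Z), mul(add(Z, Z), add(SSZ, Z)))))))
  step 19: S(S(S(S(add(S(add(SZ, Z)), mul(add(Z, Z), add(SSZ, Z)))))))
  step 20: S(S(S(S(S(add(add(SZ, Z), mul(add(Z, Z), add(SSZ, Z))))))))
  step 21: S(S(S(S(S(add(S(add(Z, Z)), mul(add(Z, Z), add(SSZ, Z))))))))
  step 22: S(S(S(S(S(S(add(add(Z, Z), mul(add(Z, Z), add(SSZ, Z)))))))))
  step 23: S(S(S(S(S(S(add(Z, mul(add(Z, Z), add(SSZ, Z)))))))))
  step 24: S(S(S(S(S(S(mul(add(Z, Z), add(SSZ, Z))))))))
  step 25: S(S(S(S(S(S(mul(Z, add(SSZ, Z))))))))
  step 26: S^6(Z)

Answer: normal form = S^6(Z)  (in 26 steps)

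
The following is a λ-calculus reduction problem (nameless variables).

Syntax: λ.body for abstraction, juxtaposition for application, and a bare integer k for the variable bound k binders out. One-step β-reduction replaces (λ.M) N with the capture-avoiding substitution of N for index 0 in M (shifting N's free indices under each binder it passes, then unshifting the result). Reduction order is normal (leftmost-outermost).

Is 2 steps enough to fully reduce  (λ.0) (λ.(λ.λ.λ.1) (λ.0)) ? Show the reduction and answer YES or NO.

  start: (λ.0) (λ.(λ.λ.λ.1) (λ.0))
  step 1: λ.(λ.λ.λ.1) (λ.0)
  step 2: λ.λ.λ.1

Answer: YES — reaches normal form λ.λ.λ.1 in 2 ≤ 2 steps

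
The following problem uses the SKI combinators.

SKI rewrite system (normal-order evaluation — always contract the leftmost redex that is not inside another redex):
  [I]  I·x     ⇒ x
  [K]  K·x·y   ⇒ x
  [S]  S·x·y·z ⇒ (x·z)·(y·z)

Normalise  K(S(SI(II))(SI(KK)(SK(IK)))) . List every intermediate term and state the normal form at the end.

  start: K(S(SI(II))(SI(KK)(SK(IK))))
  →1  K(S(SII)(SI(KK)(SK(IK))))
  →2  K(S(SII)(I(SK(IK))(KK(SK(IK)))))
  →3  K(S(SII)(SK(IK)(KK(SK(IK)))))
  →4  K(S(SII)(K(KK(SK(IK)))(IK(KK(SK(IK))))))
  →5  K(S(SII)(KK(SK(IK))))
  →6  K(S(SII)K)

Answer: normal form = K(S(SII)K)  (in 6 steps)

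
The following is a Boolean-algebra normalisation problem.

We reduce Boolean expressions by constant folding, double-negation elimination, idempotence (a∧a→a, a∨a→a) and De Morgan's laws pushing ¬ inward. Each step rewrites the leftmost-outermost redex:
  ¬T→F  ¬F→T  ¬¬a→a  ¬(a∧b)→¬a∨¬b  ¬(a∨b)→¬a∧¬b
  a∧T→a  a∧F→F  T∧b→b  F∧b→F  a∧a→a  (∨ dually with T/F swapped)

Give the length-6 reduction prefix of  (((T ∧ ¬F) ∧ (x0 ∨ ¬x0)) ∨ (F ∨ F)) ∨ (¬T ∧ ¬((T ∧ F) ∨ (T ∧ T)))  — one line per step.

  start: (((T ∧ ¬F) ∧ (x0 ∨ ¬x0)) ∨ (F ∨ F)) ∨ (¬T ∧ ¬((T ∧ F) ∨ (T ∧ T)))
  [1] ((¬F ∧ (x0 ∨ ¬x0)) ∨ (F ∨ F)) ∨ (¬T ∧ ¬((T ∧ F) ∨ (T ∧ T)))
  [2] ((T ∧ (x0 ∨ ¬x0)) ∨ (F ∨ F)) ∨ (¬T ∧ ¬((T ∧ F) ∨ (T ∧ T)))
  [3] ((x0 ∨ ¬x0) ∨ (F ∨ F)) ∨ (¬T ∧ ¬((T ∧ F) ∨ (T ∧ T)))
  [4] ((x0 ∨ ¬x0) ∨ F) ∨ (¬T ∧ ¬((T ∧ F) ∨ (T ∧ T)))
  [5] (x0 ∨ ¬x0) ∨ (¬T ∧ ¬((T ∧ F) ∨ (T ∧ T)))
  [6] (x0 ∨ ¬x0) ∨ (F ∧ ¬((T ∧ F) ∨ (T ∧ T)))

Answer: after 6 steps: (x0 ∨ ¬x0) ∨ (F ∧ ¬((T ∧ F) ∨ (T ∧ T)))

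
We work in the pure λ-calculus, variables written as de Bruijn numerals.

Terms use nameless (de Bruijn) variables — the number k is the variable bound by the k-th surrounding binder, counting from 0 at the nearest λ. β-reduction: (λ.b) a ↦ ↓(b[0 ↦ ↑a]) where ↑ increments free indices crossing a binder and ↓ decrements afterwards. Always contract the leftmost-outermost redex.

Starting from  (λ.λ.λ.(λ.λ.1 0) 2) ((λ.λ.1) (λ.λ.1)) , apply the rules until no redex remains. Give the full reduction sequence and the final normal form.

Answer: normal form = λ.λ.λ.λ.λ.1  (in 4 steps)

Derivation:
  start: (λ.λ.λ.(λ.λ.1 0) 2) ((λ.λ.1) (λ.λ.1))
  [1] λ.λ.(λ.λ.1 0) ((λ.λ.1) (λ.λ.1))
  [2] λ.λ.λ.(λ.λ.1) (λ.λ.1) 0
  [3] λ.λ.λ.(λ.λ.λ.1) 0
  [4] λ.λ.λ.λ.λ.1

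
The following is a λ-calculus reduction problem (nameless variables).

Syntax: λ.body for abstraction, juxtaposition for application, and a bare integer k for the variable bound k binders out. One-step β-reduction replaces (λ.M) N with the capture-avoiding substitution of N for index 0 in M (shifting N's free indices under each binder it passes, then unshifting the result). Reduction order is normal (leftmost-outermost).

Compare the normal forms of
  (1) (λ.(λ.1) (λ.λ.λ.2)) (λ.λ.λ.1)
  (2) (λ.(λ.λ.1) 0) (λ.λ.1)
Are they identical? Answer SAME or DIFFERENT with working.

Answer: SAME — A ⇓ λ.λ.λ.1, B ⇓ λ.λ.λ.1

Derivation:
Term A:
  start: (λ.(λ.1) (λ.λ.λ.2)) (λ.λ.λ.1)
  [1] (λ.λ.λ.λ.1) (λ.λ.λ.2)
  [2] λ.λ.λ.1

Term B:
  start: (λ.(λ.λ.1) 0) (λ.λ.1)
  [1] (λ.λ.1) (λ.λ.1)
  [2] λ.λ.λ.1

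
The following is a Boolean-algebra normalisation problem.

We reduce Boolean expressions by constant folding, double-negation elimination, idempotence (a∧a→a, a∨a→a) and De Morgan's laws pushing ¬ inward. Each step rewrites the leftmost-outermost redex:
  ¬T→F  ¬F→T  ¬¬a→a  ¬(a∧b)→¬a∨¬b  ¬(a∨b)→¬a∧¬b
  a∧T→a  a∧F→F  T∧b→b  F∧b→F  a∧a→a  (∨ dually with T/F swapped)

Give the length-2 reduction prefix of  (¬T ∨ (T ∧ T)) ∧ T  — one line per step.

Answer: after 2 steps: F ∨ (T ∧ T)

Derivation:
  start: (¬T ∨ (T ∧ T)) ∧ T
  →1  ¬T ∨ (T ∧ T)
  →2  F ∨ (T ∧ T)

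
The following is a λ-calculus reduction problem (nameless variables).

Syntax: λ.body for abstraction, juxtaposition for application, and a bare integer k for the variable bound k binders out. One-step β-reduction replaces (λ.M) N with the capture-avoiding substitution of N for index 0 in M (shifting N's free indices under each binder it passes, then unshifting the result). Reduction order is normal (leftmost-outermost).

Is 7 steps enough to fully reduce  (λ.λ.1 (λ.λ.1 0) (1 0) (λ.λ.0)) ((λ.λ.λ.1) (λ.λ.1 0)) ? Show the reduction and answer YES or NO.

Answer: YES — reaches normal form λ.λ.λ.0 in 6 ≤ 7 steps

Working:
  start: (λ.λ.1 (λ.λ.1 0) (1 0) (λ.λ.0)) ((λ.λ.λ.1) (λ.λ.1 0))
  [1] λ.(λ.λ.λ.1) (λ.λ.1 0) (λ.λ.1 0) ((λ.λ.λ.1) (λ.λ.1 0) 0) (λ.λ.0)
  [2] λ.(λ.λ.1) (λ.λ.1 0) ((λ.λ.λ.1) (λ.λ.1 0) 0) (λ.λ.0)
  [3] λ.(λ.λ.λ.1 0) ((λ.λ.λ.1) (λ.λ.1 0) 0) (λ.λ.0)
  [4] λ.(λ.λ.1 0) (λ.λ.0)
  [5] λ.λ.(λ.λ.0) 0
  [6] λ.λ.λ.0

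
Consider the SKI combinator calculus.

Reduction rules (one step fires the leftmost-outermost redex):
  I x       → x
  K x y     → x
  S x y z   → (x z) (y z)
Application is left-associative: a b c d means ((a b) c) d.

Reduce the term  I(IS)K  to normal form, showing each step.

  start: I(IS)K
  [1] ISK
  [2] SK

Answer: normal form = SK  (in 2 steps)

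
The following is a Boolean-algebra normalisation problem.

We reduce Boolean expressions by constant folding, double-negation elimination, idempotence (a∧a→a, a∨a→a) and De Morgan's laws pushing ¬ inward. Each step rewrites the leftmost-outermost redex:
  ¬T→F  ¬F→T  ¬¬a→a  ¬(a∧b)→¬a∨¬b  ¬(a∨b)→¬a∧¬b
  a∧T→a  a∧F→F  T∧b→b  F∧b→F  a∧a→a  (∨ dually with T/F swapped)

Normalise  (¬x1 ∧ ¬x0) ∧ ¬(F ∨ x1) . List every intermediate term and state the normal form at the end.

Answer: normal form = (¬x1 ∧ ¬x0) ∧ ¬x1  (in 3 steps)

Reduction:
  start: (¬x1 ∧ ¬x0) ∧ ¬(F ∨ x1)
  [1] (¬x1 ∧ ¬x0) ∧ (¬F ∧ ¬x1)
  [2] (¬x1 ∧ ¬x0) ∧ (T ∧ ¬x1)
  [3] (¬x1 ∧ ¬x0) ∧ ¬x1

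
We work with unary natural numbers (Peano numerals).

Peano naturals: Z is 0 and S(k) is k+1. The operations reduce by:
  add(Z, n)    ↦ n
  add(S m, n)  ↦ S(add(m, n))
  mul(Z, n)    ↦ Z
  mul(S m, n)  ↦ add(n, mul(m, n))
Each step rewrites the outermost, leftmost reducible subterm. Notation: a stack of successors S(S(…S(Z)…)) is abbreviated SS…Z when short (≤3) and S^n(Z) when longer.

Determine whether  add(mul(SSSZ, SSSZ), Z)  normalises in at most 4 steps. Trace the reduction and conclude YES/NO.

Answer: NO — after 4 steps the term is S(add(S(add(SZ, mul(SSZ, SSSZ))), Z)), not yet normal

Derivation:
  start: add(mul(SSSZ, SSSZ), Z)
  [1] add(add(SSSZ, mul(SSZ, SSSZ)), Z)
  [2] add(S(add(SSZ, mul(SSZ, SSSZ))), Z)
  [3] S(add(add(SSZ, mul(SSZ, SSSZ)), Z))
  [4] S(add(S(add(SZ, mul(SSZ, SSSZ))), Z))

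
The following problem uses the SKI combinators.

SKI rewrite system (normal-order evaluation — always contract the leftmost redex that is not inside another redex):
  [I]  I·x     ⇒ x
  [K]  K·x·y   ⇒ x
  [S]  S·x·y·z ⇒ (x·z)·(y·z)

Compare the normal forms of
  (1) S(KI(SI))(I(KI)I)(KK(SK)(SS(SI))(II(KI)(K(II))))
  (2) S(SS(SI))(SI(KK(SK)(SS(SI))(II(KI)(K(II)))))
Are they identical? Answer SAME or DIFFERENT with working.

Answer: SAME — A ⇓ S(SS(SI))(SI(SS(SI))), B ⇓ S(SS(SI))(SI(SS(SI)))

Derivation:
Term A:
  start: S(KI(SI))(I(KI)I)(KK(SK)(SS(SI))(II(KI)(K(II))))
  →1  KI(SI)(KK(SK)(SS(SI))(II(KI)(K(II))))(I(KI)I(KK(SK)(SS(SI))(II(KI)(K(II)))))
  →2  I(KK(SK)(SS(SI))(II(KI)(K(II))))(I(KI)I(KK(SK)(SS(SI))(II(KI)(K(II)))))
  →3  KK(SK)(SS(SI))(II(KI)(K(II)))(I(KI)I(KK(SK)(SS(SI))(II(KI)(K(II)))))
  →4  K(SS(SI))(II(KI)(K(II)))(I(KI)I(KK(SK)(SS(SI))(II(KI)(K(II)))))
  →5  SS(SI)(I(KI)I(KK(SK)(SS(SI))(II(KI)(K(II)))))
  →6  S(I(KI)I(KK(SK)(SS(SI))(II(KI)(K(II)))))(SI(I(KI)I(KK(SK)(SS(SI))(II(KI)(K(II))))))
  →7  S(KII(KK(SK)(SS(SI))(II(KI)(K(II)))))(SI(I(KI)I(KK(SK)(SS(SI))(II(KI)(K(II))))))
  →8  S(I(KK(SK)(SS(SI))(II(KI)(K(II)))))(SI(I(KI)I(KK(SK)(SS(SI))(II(KI)(K(II))))))
  →9  S(KK(SK)(SS(SI))(II(KI)(K(II))))(SI(I(KI)I(KK(SK)(SS(SI))(II(KI)(K(II))))))
  →10  S(K(SS(SI))(II(KI)(K(II))))(SI(I(KI)I(KK(SK)(SS(SI))(II(KI)(K(II))))))
  →11  S(SS(SI))(SI(I(KI)I(KK(SK)(SS(SI))(II(KI)(K(II))))))
  →12  S(SS(SI))(SI(KII(KK(SK)(SS(SI))(II(KI)(K(II))))))
  →13  S(SS(SI))(SI(I(KK(SK)(SS(SI))(II(KI)(K(II))))))
  →14  S(SS(SI))(SI(KK(SK)(SS(SI))(II(KI)(K(II)))))
  →15  S(SS(SI))(SI(K(SS(SI))(II(KI)(K(II)))))
  →16  S(SS(SI))(SI(SS(SI)))

Term B:
  start: S(SS(SI))(SI(KK(SK)(SS(SI))(II(KI)(K(II)))))
  →1  S(SS(SI))(SI(K(SS(SI))(II(KI)(K(II)))))
  →2  S(SS(SI))(SI(SS(SI)))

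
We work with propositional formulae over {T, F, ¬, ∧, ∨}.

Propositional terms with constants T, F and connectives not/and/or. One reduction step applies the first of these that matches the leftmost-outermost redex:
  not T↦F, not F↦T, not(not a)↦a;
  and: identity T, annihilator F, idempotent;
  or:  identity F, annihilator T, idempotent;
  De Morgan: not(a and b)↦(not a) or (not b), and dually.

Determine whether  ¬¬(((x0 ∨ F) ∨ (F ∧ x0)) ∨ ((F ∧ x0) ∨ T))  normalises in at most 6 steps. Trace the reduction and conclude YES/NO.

  start: ¬¬(((x0 ∨ F) ∨ (F ∧ x0)) ∨ ((F ∧ x0) ∨ T))
  step 1: ((x0 ∨ F) ∨ (F ∧ x0)) ∨ ((F ∧ x0) ∨ T)
  step 2: (x0 ∨ (F ∧ x0)) ∨ ((F ∧ x0) ∨ T)
  step 3: (x0 ∨ F) ∨ ((F ∧ x0) ∨ T)
  step 4: x0 ∨ ((F ∧ x0) ∨ T)
  step 5: x0 ∨ T
  step 6: T

Answer: YES — reaches normal form T in 6 ≤ 6 steps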